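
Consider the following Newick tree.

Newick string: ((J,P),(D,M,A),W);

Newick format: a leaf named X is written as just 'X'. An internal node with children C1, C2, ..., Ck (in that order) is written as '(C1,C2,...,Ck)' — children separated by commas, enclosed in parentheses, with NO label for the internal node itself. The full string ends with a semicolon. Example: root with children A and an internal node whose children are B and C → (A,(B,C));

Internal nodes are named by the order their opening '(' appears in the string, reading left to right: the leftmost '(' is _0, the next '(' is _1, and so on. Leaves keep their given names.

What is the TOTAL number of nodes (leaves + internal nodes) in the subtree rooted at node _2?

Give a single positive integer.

Newick: ((J,P),(D,M,A),W);
Locate _2: it is the '(' at position 7 (the 3rd '(' reading left to right).
Query: subtree rooted at _2
_2: subtree_size = 1 + 3
  D: subtree_size = 1 + 0
  M: subtree_size = 1 + 0
  A: subtree_size = 1 + 0
Total subtree size of _2: 4

Answer: 4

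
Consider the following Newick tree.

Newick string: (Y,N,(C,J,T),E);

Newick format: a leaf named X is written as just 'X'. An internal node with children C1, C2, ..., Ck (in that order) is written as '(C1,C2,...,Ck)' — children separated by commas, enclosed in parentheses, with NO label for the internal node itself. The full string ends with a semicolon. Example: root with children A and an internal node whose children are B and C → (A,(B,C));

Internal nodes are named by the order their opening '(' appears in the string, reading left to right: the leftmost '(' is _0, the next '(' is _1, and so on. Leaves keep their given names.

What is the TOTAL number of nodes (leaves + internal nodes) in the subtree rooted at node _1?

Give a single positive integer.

Newick: (Y,N,(C,J,T),E);
Locate _1: it is the '(' at position 5 (the 2nd '(' reading left to right).
Query: subtree rooted at _1
_1: subtree_size = 1 + 3
  C: subtree_size = 1 + 0
  J: subtree_size = 1 + 0
  T: subtree_size = 1 + 0
Total subtree size of _1: 4

Answer: 4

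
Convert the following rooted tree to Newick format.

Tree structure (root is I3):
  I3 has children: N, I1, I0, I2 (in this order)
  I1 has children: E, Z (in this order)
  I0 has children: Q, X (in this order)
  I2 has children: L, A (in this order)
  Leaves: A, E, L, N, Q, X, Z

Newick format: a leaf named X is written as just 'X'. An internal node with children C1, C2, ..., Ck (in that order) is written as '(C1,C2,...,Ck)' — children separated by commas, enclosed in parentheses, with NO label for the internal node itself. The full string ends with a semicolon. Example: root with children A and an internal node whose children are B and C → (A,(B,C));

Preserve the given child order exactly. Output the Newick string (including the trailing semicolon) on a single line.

internal I3 with children ['N', 'I1', 'I0', 'I2']
  leaf 'N' → 'N'
  internal I1 with children ['E', 'Z']
    leaf 'E' → 'E'
    leaf 'Z' → 'Z'
  → '(E,Z)'
  internal I0 with children ['Q', 'X']
    leaf 'Q' → 'Q'
    leaf 'X' → 'X'
  → '(Q,X)'
  internal I2 with children ['L', 'A']
    leaf 'L' → 'L'
    leaf 'A' → 'A'
  → '(L,A)'
→ '(N,(E,Z),(Q,X),(L,A))'
Final: (N,(E,Z),(Q,X),(L,A));

Answer: (N,(E,Z),(Q,X),(L,A));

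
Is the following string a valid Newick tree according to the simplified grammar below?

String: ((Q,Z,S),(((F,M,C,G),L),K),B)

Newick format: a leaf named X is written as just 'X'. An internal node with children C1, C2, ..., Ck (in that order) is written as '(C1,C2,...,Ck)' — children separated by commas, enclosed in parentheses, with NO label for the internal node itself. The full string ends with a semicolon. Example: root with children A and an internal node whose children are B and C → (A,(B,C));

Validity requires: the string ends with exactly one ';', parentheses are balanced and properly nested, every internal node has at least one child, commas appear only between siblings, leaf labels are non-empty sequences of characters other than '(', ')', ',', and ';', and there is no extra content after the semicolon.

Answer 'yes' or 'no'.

Answer: no

Derivation:
Input: ((Q,Z,S),(((F,M,C,G),L),K),B)
Paren balance: 5 '(' vs 5 ')' OK
Ends with single ';': False
Full parse: FAILS (must end with ;)
Valid: False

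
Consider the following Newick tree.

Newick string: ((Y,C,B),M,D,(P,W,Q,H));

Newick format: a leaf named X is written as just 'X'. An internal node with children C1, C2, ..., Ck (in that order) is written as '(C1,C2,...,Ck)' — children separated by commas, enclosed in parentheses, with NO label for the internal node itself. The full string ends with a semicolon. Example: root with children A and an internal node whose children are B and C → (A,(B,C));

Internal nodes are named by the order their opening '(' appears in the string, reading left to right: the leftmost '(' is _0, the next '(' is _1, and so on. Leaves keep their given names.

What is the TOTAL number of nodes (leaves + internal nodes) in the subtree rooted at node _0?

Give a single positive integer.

Answer: 12

Derivation:
Newick: ((Y,C,B),M,D,(P,W,Q,H));
Locate _0: it is the '(' at position 0 (the 1st '(' reading left to right).
Query: subtree rooted at _0
_0: subtree_size = 1 + 11
  _1: subtree_size = 1 + 3
    Y: subtree_size = 1 + 0
    C: subtree_size = 1 + 0
    B: subtree_size = 1 + 0
  M: subtree_size = 1 + 0
  D: subtree_size = 1 + 0
  _2: subtree_size = 1 + 4
    P: subtree_size = 1 + 0
    W: subtree_size = 1 + 0
    Q: subtree_size = 1 + 0
    H: subtree_size = 1 + 0
Total subtree size of _0: 12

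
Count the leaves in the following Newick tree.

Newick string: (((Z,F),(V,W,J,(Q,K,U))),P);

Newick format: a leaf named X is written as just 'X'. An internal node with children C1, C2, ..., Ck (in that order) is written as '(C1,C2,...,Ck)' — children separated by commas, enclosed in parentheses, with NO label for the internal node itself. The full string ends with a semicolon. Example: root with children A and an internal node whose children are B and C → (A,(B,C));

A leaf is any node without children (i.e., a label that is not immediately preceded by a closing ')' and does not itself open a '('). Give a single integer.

Newick: (((Z,F),(V,W,J,(Q,K,U))),P);
Scan left-to-right; a leaf is any maximal label run not followed by '(':
  pos 3: leaf 'Z' → count = 1
  pos 5: leaf 'F' → count = 2
  pos 9: leaf 'V' → count = 3
  pos 11: leaf 'W' → count = 4
  pos 13: leaf 'J' → count = 5
  pos 16: leaf 'Q' → count = 6
  pos 18: leaf 'K' → count = 7
  pos 20: leaf 'U' → count = 8
  pos 25: leaf 'P' → count = 9
Total leaves: 9

Answer: 9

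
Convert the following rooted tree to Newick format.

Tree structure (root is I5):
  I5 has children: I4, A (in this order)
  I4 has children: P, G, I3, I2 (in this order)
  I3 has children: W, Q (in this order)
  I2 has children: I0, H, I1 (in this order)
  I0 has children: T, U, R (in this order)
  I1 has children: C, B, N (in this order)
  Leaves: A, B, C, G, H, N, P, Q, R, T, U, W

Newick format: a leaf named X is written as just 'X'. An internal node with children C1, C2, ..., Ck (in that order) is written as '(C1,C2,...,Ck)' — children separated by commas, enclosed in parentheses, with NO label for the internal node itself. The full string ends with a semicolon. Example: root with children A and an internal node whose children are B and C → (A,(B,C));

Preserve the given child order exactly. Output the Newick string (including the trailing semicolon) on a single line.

internal I5 with children ['I4', 'A']
  internal I4 with children ['P', 'G', 'I3', 'I2']
    leaf 'P' → 'P'
    leaf 'G' → 'G'
    internal I3 with children ['W', 'Q']
      leaf 'W' → 'W'
      leaf 'Q' → 'Q'
    → '(W,Q)'
    internal I2 with children ['I0', 'H', 'I1']
      internal I0 with children ['T', 'U', 'R']
        leaf 'T' → 'T'
        leaf 'U' → 'U'
        leaf 'R' → 'R'
      → '(T,U,R)'
      leaf 'H' → 'H'
      internal I1 with children ['C', 'B', 'N']
        leaf 'C' → 'C'
        leaf 'B' → 'B'
        leaf 'N' → 'N'
      → '(C,B,N)'
    → '((T,U,R),H,(C,B,N))'
  → '(P,G,(W,Q),((T,U,R),H,(C,B,N)))'
  leaf 'A' → 'A'
→ '((P,G,(W,Q),((T,U,R),H,(C,B,N))),A)'
Final: ((P,G,(W,Q),((T,U,R),H,(C,B,N))),A);

Answer: ((P,G,(W,Q),((T,U,R),H,(C,B,N))),A);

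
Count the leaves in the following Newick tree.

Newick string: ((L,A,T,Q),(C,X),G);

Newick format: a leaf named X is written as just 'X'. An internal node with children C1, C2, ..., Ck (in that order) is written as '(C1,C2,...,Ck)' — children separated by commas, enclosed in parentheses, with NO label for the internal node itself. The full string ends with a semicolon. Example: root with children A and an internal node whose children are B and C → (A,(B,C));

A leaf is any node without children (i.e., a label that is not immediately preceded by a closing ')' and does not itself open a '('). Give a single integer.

Newick: ((L,A,T,Q),(C,X),G);
Scan left-to-right; a leaf is any maximal label run not followed by '(':
  pos 2: leaf 'L' → count = 1
  pos 4: leaf 'A' → count = 2
  pos 6: leaf 'T' → count = 3
  pos 8: leaf 'Q' → count = 4
  pos 12: leaf 'C' → count = 5
  pos 14: leaf 'X' → count = 6
  pos 17: leaf 'G' → count = 7
Total leaves: 7

Answer: 7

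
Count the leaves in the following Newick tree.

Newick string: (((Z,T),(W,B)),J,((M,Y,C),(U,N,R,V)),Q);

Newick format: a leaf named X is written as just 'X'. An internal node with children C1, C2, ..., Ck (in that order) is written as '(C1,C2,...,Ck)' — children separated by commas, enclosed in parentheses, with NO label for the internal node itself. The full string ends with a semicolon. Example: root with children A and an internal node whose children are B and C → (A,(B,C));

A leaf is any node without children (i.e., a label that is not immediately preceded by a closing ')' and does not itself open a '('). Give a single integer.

Newick: (((Z,T),(W,B)),J,((M,Y,C),(U,N,R,V)),Q);
Scan left-to-right; a leaf is any maximal label run not followed by '(':
  pos 3: leaf 'Z' → count = 1
  pos 5: leaf 'T' → count = 2
  pos 9: leaf 'W' → count = 3
  pos 11: leaf 'B' → count = 4
  pos 15: leaf 'J' → count = 5
  pos 19: leaf 'M' → count = 6
  pos 21: leaf 'Y' → count = 7
  pos 23: leaf 'C' → count = 8
  pos 27: leaf 'U' → count = 9
  pos 29: leaf 'N' → count = 10
  pos 31: leaf 'R' → count = 11
  pos 33: leaf 'V' → count = 12
  pos 37: leaf 'Q' → count = 13
Total leaves: 13

Answer: 13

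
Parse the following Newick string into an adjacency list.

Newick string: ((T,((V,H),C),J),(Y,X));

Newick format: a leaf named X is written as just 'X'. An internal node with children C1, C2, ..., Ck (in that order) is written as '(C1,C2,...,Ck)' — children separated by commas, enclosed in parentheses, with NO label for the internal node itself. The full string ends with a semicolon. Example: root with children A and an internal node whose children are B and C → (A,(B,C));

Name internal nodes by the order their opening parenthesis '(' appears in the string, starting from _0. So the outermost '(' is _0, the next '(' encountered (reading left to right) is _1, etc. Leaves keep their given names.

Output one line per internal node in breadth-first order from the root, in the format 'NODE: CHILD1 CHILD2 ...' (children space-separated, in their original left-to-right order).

Answer: _0: _1 _4
_1: T _2 J
_4: Y X
_2: _3 C
_3: V H

Derivation:
Input: ((T,((V,H),C),J),(Y,X));
Scanning left-to-right, naming '(' by encounter order:
  pos 0: '(' -> open internal node _0 (depth 1)
  pos 1: '(' -> open internal node _1 (depth 2)
  pos 4: '(' -> open internal node _2 (depth 3)
  pos 5: '(' -> open internal node _3 (depth 4)
  pos 9: ')' -> close internal node _3 (now at depth 3)
  pos 12: ')' -> close internal node _2 (now at depth 2)
  pos 15: ')' -> close internal node _1 (now at depth 1)
  pos 17: '(' -> open internal node _4 (depth 2)
  pos 21: ')' -> close internal node _4 (now at depth 1)
  pos 22: ')' -> close internal node _0 (now at depth 0)
Total internal nodes: 5
BFS adjacency from root:
  _0: _1 _4
  _1: T _2 J
  _4: Y X
  _2: _3 C
  _3: V H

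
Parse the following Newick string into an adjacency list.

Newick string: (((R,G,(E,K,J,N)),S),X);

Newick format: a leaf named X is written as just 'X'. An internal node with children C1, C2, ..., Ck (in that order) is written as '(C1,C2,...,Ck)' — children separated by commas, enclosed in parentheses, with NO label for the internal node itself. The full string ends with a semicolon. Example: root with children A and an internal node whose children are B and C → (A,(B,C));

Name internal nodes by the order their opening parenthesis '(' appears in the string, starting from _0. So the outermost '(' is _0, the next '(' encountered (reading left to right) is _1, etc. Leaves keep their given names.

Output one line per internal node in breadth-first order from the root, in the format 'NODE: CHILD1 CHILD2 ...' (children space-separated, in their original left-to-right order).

Answer: _0: _1 X
_1: _2 S
_2: R G _3
_3: E K J N

Derivation:
Input: (((R,G,(E,K,J,N)),S),X);
Scanning left-to-right, naming '(' by encounter order:
  pos 0: '(' -> open internal node _0 (depth 1)
  pos 1: '(' -> open internal node _1 (depth 2)
  pos 2: '(' -> open internal node _2 (depth 3)
  pos 7: '(' -> open internal node _3 (depth 4)
  pos 15: ')' -> close internal node _3 (now at depth 3)
  pos 16: ')' -> close internal node _2 (now at depth 2)
  pos 19: ')' -> close internal node _1 (now at depth 1)
  pos 22: ')' -> close internal node _0 (now at depth 0)
Total internal nodes: 4
BFS adjacency from root:
  _0: _1 X
  _1: _2 S
  _2: R G _3
  _3: E K J N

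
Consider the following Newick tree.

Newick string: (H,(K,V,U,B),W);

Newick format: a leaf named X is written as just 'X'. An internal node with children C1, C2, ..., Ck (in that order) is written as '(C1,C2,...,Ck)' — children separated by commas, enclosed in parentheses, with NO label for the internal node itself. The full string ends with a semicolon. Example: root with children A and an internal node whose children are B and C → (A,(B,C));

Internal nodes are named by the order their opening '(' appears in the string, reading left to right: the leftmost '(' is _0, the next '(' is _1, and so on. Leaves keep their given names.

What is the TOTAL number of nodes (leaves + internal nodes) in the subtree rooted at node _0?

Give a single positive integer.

Newick: (H,(K,V,U,B),W);
Locate _0: it is the '(' at position 0 (the 1st '(' reading left to right).
Query: subtree rooted at _0
_0: subtree_size = 1 + 7
  H: subtree_size = 1 + 0
  _1: subtree_size = 1 + 4
    K: subtree_size = 1 + 0
    V: subtree_size = 1 + 0
    U: subtree_size = 1 + 0
    B: subtree_size = 1 + 0
  W: subtree_size = 1 + 0
Total subtree size of _0: 8

Answer: 8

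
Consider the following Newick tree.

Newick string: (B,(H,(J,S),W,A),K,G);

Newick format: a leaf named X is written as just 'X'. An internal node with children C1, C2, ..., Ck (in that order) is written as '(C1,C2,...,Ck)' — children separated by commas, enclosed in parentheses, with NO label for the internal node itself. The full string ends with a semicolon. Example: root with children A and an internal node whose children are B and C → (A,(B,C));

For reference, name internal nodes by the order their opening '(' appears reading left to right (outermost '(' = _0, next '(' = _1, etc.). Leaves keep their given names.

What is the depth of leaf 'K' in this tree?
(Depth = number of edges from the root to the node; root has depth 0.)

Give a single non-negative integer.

Newick: (B,(H,(J,S),W,A),K,G);
Naming internals by '(' encounter order: outermost '(' = _0, next = _1, ...
Query node: K
Path from root: _0 -> K
Depth of K: 1 (number of edges from root)

Answer: 1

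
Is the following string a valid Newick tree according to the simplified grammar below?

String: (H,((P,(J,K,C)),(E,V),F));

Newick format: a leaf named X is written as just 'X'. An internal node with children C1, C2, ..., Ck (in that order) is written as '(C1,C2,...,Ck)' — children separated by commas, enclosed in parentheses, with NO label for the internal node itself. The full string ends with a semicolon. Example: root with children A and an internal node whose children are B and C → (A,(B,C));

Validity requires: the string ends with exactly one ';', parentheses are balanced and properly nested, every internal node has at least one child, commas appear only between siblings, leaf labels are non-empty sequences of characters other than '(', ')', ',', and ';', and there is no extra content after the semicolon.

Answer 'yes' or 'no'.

Answer: yes

Derivation:
Input: (H,((P,(J,K,C)),(E,V),F));
Paren balance: 5 '(' vs 5 ')' OK
Ends with single ';': True
Full parse: OK
Valid: True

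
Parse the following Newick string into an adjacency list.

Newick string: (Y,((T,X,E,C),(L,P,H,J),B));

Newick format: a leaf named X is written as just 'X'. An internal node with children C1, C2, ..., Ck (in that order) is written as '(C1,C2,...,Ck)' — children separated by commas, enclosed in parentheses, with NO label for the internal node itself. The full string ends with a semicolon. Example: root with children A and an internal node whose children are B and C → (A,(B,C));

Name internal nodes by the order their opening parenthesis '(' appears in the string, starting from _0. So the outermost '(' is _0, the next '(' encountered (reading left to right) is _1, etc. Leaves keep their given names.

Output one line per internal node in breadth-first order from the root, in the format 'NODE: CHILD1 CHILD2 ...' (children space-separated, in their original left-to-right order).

Input: (Y,((T,X,E,C),(L,P,H,J),B));
Scanning left-to-right, naming '(' by encounter order:
  pos 0: '(' -> open internal node _0 (depth 1)
  pos 3: '(' -> open internal node _1 (depth 2)
  pos 4: '(' -> open internal node _2 (depth 3)
  pos 12: ')' -> close internal node _2 (now at depth 2)
  pos 14: '(' -> open internal node _3 (depth 3)
  pos 22: ')' -> close internal node _3 (now at depth 2)
  pos 25: ')' -> close internal node _1 (now at depth 1)
  pos 26: ')' -> close internal node _0 (now at depth 0)
Total internal nodes: 4
BFS adjacency from root:
  _0: Y _1
  _1: _2 _3 B
  _2: T X E C
  _3: L P H J

Answer: _0: Y _1
_1: _2 _3 B
_2: T X E C
_3: L P H J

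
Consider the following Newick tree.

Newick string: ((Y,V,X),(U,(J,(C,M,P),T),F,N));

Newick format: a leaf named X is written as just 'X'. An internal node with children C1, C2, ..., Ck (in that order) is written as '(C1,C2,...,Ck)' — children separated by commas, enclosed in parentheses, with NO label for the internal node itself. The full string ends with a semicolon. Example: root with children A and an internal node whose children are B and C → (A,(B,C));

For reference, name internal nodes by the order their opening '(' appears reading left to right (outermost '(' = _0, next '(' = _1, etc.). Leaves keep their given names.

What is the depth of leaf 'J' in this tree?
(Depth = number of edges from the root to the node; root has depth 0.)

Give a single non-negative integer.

Answer: 3

Derivation:
Newick: ((Y,V,X),(U,(J,(C,M,P),T),F,N));
Naming internals by '(' encounter order: outermost '(' = _0, next = _1, ...
Query node: J
Path from root: _0 -> _2 -> _3 -> J
Depth of J: 3 (number of edges from root)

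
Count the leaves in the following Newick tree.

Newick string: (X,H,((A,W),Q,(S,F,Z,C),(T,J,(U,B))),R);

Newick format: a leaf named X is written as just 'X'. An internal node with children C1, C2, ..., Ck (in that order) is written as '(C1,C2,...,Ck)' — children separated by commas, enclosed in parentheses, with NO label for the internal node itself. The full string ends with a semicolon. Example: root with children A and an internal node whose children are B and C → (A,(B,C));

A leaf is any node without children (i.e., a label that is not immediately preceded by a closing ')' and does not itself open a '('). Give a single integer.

Newick: (X,H,((A,W),Q,(S,F,Z,C),(T,J,(U,B))),R);
Scan left-to-right; a leaf is any maximal label run not followed by '(':
  pos 1: leaf 'X' → count = 1
  pos 3: leaf 'H' → count = 2
  pos 7: leaf 'A' → count = 3
  pos 9: leaf 'W' → count = 4
  pos 12: leaf 'Q' → count = 5
  pos 15: leaf 'S' → count = 6
  pos 17: leaf 'F' → count = 7
  pos 19: leaf 'Z' → count = 8
  pos 21: leaf 'C' → count = 9
  pos 25: leaf 'T' → count = 10
  pos 27: leaf 'J' → count = 11
  pos 30: leaf 'U' → count = 12
  pos 32: leaf 'B' → count = 13
  pos 37: leaf 'R' → count = 14
Total leaves: 14

Answer: 14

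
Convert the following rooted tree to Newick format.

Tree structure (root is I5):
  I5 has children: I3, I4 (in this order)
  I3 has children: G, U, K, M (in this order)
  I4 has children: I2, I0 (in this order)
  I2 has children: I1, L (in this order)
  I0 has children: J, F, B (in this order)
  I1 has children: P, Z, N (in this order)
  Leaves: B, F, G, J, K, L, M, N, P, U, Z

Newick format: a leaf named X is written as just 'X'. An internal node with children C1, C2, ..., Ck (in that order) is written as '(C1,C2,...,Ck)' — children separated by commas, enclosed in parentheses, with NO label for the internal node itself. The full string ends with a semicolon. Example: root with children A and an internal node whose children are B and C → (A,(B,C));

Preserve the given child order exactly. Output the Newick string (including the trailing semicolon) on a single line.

internal I5 with children ['I3', 'I4']
  internal I3 with children ['G', 'U', 'K', 'M']
    leaf 'G' → 'G'
    leaf 'U' → 'U'
    leaf 'K' → 'K'
    leaf 'M' → 'M'
  → '(G,U,K,M)'
  internal I4 with children ['I2', 'I0']
    internal I2 with children ['I1', 'L']
      internal I1 with children ['P', 'Z', 'N']
        leaf 'P' → 'P'
        leaf 'Z' → 'Z'
        leaf 'N' → 'N'
      → '(P,Z,N)'
      leaf 'L' → 'L'
    → '((P,Z,N),L)'
    internal I0 with children ['J', 'F', 'B']
      leaf 'J' → 'J'
      leaf 'F' → 'F'
      leaf 'B' → 'B'
    → '(J,F,B)'
  → '(((P,Z,N),L),(J,F,B))'
→ '((G,U,K,M),(((P,Z,N),L),(J,F,B)))'
Final: ((G,U,K,M),(((P,Z,N),L),(J,F,B)));

Answer: ((G,U,K,M),(((P,Z,N),L),(J,F,B)));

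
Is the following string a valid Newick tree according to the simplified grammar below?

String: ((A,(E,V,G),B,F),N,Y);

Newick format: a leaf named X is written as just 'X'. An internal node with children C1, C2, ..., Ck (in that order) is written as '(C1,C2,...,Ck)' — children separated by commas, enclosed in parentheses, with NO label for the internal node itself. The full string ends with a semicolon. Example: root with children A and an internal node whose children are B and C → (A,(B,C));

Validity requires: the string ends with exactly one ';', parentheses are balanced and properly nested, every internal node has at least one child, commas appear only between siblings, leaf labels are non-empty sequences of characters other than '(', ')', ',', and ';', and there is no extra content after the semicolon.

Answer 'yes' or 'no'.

Answer: yes

Derivation:
Input: ((A,(E,V,G),B,F),N,Y);
Paren balance: 3 '(' vs 3 ')' OK
Ends with single ';': True
Full parse: OK
Valid: True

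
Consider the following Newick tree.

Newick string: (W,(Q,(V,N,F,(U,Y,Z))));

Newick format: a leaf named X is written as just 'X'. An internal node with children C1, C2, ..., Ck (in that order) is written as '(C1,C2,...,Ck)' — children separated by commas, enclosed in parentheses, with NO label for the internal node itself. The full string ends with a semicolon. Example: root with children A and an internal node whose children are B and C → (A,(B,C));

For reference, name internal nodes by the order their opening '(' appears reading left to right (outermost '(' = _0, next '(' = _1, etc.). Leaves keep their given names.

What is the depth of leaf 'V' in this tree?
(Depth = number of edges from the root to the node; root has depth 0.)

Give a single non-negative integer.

Newick: (W,(Q,(V,N,F,(U,Y,Z))));
Naming internals by '(' encounter order: outermost '(' = _0, next = _1, ...
Query node: V
Path from root: _0 -> _1 -> _2 -> V
Depth of V: 3 (number of edges from root)

Answer: 3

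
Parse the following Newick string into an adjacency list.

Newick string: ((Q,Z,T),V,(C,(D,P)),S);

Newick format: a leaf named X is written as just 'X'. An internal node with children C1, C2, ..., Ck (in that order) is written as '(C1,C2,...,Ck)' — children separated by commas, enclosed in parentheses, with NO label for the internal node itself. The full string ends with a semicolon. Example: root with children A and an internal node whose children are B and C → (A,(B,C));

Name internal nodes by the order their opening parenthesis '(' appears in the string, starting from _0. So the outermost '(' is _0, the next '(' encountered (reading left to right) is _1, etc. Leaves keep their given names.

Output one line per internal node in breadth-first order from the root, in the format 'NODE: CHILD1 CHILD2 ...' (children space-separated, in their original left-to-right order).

Input: ((Q,Z,T),V,(C,(D,P)),S);
Scanning left-to-right, naming '(' by encounter order:
  pos 0: '(' -> open internal node _0 (depth 1)
  pos 1: '(' -> open internal node _1 (depth 2)
  pos 7: ')' -> close internal node _1 (now at depth 1)
  pos 11: '(' -> open internal node _2 (depth 2)
  pos 14: '(' -> open internal node _3 (depth 3)
  pos 18: ')' -> close internal node _3 (now at depth 2)
  pos 19: ')' -> close internal node _2 (now at depth 1)
  pos 22: ')' -> close internal node _0 (now at depth 0)
Total internal nodes: 4
BFS adjacency from root:
  _0: _1 V _2 S
  _1: Q Z T
  _2: C _3
  _3: D P

Answer: _0: _1 V _2 S
_1: Q Z T
_2: C _3
_3: D P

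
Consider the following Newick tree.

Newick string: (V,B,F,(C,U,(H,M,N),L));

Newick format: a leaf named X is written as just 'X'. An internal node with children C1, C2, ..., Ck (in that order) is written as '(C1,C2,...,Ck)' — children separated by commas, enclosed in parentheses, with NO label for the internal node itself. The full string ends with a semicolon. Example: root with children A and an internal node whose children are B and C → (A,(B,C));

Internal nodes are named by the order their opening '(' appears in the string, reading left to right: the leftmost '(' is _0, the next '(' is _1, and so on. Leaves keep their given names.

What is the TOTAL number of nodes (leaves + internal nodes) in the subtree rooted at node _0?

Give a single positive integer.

Answer: 12

Derivation:
Newick: (V,B,F,(C,U,(H,M,N),L));
Locate _0: it is the '(' at position 0 (the 1st '(' reading left to right).
Query: subtree rooted at _0
_0: subtree_size = 1 + 11
  V: subtree_size = 1 + 0
  B: subtree_size = 1 + 0
  F: subtree_size = 1 + 0
  _1: subtree_size = 1 + 7
    C: subtree_size = 1 + 0
    U: subtree_size = 1 + 0
    _2: subtree_size = 1 + 3
      H: subtree_size = 1 + 0
      M: subtree_size = 1 + 0
      N: subtree_size = 1 + 0
    L: subtree_size = 1 + 0
Total subtree size of _0: 12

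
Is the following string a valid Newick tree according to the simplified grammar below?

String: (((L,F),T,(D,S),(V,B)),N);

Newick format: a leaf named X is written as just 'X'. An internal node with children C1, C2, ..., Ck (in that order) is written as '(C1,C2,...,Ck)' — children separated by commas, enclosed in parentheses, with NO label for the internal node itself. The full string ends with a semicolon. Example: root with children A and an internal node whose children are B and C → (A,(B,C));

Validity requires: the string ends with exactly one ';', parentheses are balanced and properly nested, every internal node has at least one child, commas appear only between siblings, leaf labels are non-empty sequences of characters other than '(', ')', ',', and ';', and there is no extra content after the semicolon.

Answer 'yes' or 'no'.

Input: (((L,F),T,(D,S),(V,B)),N);
Paren balance: 5 '(' vs 5 ')' OK
Ends with single ';': True
Full parse: OK
Valid: True

Answer: yes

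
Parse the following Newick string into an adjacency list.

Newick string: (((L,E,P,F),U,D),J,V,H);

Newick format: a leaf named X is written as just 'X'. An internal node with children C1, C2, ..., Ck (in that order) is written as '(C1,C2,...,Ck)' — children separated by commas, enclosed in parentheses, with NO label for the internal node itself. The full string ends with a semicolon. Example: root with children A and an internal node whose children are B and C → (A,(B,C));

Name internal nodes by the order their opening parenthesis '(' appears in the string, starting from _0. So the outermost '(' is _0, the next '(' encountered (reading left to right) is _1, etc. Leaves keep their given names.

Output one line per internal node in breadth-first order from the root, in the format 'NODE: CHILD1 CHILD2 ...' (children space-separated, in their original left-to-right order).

Input: (((L,E,P,F),U,D),J,V,H);
Scanning left-to-right, naming '(' by encounter order:
  pos 0: '(' -> open internal node _0 (depth 1)
  pos 1: '(' -> open internal node _1 (depth 2)
  pos 2: '(' -> open internal node _2 (depth 3)
  pos 10: ')' -> close internal node _2 (now at depth 2)
  pos 15: ')' -> close internal node _1 (now at depth 1)
  pos 22: ')' -> close internal node _0 (now at depth 0)
Total internal nodes: 3
BFS adjacency from root:
  _0: _1 J V H
  _1: _2 U D
  _2: L E P F

Answer: _0: _1 J V H
_1: _2 U D
_2: L E P F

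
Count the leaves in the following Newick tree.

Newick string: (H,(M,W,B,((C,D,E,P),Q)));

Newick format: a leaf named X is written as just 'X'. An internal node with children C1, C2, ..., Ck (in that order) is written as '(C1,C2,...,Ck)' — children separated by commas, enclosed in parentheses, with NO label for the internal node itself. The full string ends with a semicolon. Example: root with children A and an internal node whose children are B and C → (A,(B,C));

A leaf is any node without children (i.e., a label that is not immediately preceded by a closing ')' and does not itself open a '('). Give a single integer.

Answer: 9

Derivation:
Newick: (H,(M,W,B,((C,D,E,P),Q)));
Scan left-to-right; a leaf is any maximal label run not followed by '(':
  pos 1: leaf 'H' → count = 1
  pos 4: leaf 'M' → count = 2
  pos 6: leaf 'W' → count = 3
  pos 8: leaf 'B' → count = 4
  pos 12: leaf 'C' → count = 5
  pos 14: leaf 'D' → count = 6
  pos 16: leaf 'E' → count = 7
  pos 18: leaf 'P' → count = 8
  pos 21: leaf 'Q' → count = 9
Total leaves: 9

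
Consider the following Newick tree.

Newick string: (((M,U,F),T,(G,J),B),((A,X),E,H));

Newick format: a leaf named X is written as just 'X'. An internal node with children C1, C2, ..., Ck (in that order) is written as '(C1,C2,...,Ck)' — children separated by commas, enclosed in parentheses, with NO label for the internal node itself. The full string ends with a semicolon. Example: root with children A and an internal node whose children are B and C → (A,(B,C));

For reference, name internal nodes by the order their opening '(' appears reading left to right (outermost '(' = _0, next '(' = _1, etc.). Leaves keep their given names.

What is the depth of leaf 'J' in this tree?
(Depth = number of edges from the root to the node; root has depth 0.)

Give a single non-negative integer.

Newick: (((M,U,F),T,(G,J),B),((A,X),E,H));
Naming internals by '(' encounter order: outermost '(' = _0, next = _1, ...
Query node: J
Path from root: _0 -> _1 -> _3 -> J
Depth of J: 3 (number of edges from root)

Answer: 3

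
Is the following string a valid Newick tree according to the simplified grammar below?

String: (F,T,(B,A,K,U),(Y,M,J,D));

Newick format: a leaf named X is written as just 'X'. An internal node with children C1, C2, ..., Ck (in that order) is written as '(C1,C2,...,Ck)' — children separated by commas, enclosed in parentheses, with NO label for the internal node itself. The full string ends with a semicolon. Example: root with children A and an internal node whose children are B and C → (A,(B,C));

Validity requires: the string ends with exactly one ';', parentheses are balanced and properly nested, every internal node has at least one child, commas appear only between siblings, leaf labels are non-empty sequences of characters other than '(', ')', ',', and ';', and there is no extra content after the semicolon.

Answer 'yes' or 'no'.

Answer: yes

Derivation:
Input: (F,T,(B,A,K,U),(Y,M,J,D));
Paren balance: 3 '(' vs 3 ')' OK
Ends with single ';': True
Full parse: OK
Valid: True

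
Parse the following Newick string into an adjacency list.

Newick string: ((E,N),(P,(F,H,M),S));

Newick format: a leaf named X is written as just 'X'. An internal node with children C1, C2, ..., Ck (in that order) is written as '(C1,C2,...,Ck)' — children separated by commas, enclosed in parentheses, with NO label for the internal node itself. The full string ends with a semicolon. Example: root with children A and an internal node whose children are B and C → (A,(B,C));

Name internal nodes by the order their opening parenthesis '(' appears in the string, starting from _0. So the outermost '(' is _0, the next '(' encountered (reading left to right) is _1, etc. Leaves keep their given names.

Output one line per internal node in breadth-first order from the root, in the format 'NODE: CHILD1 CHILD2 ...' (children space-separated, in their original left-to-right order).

Answer: _0: _1 _2
_1: E N
_2: P _3 S
_3: F H M

Derivation:
Input: ((E,N),(P,(F,H,M),S));
Scanning left-to-right, naming '(' by encounter order:
  pos 0: '(' -> open internal node _0 (depth 1)
  pos 1: '(' -> open internal node _1 (depth 2)
  pos 5: ')' -> close internal node _1 (now at depth 1)
  pos 7: '(' -> open internal node _2 (depth 2)
  pos 10: '(' -> open internal node _3 (depth 3)
  pos 16: ')' -> close internal node _3 (now at depth 2)
  pos 19: ')' -> close internal node _2 (now at depth 1)
  pos 20: ')' -> close internal node _0 (now at depth 0)
Total internal nodes: 4
BFS adjacency from root:
  _0: _1 _2
  _1: E N
  _2: P _3 S
  _3: F H M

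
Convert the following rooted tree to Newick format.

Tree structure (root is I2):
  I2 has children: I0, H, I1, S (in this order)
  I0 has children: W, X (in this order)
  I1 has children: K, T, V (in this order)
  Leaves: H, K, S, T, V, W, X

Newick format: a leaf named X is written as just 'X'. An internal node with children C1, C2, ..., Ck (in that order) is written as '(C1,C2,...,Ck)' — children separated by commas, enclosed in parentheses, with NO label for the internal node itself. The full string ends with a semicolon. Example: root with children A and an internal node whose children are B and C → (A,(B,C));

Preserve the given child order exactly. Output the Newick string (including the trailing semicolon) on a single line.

internal I2 with children ['I0', 'H', 'I1', 'S']
  internal I0 with children ['W', 'X']
    leaf 'W' → 'W'
    leaf 'X' → 'X'
  → '(W,X)'
  leaf 'H' → 'H'
  internal I1 with children ['K', 'T', 'V']
    leaf 'K' → 'K'
    leaf 'T' → 'T'
    leaf 'V' → 'V'
  → '(K,T,V)'
  leaf 'S' → 'S'
→ '((W,X),H,(K,T,V),S)'
Final: ((W,X),H,(K,T,V),S);

Answer: ((W,X),H,(K,T,V),S);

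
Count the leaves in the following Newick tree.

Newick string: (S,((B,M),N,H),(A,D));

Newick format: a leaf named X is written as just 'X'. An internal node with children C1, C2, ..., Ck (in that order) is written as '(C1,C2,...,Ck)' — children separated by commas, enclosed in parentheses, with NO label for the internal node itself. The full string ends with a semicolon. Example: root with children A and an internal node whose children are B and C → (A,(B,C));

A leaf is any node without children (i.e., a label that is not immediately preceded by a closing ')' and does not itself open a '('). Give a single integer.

Newick: (S,((B,M),N,H),(A,D));
Scan left-to-right; a leaf is any maximal label run not followed by '(':
  pos 1: leaf 'S' → count = 1
  pos 5: leaf 'B' → count = 2
  pos 7: leaf 'M' → count = 3
  pos 10: leaf 'N' → count = 4
  pos 12: leaf 'H' → count = 5
  pos 16: leaf 'A' → count = 6
  pos 18: leaf 'D' → count = 7
Total leaves: 7

Answer: 7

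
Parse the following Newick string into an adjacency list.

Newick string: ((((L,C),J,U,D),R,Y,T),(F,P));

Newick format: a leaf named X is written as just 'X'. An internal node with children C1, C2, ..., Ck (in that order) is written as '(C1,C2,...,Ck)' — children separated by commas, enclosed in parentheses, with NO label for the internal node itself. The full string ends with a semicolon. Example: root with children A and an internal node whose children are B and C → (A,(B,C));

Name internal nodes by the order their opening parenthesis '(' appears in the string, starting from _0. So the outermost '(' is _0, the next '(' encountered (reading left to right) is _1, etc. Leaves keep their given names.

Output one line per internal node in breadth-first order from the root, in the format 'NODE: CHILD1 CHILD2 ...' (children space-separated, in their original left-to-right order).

Input: ((((L,C),J,U,D),R,Y,T),(F,P));
Scanning left-to-right, naming '(' by encounter order:
  pos 0: '(' -> open internal node _0 (depth 1)
  pos 1: '(' -> open internal node _1 (depth 2)
  pos 2: '(' -> open internal node _2 (depth 3)
  pos 3: '(' -> open internal node _3 (depth 4)
  pos 7: ')' -> close internal node _3 (now at depth 3)
  pos 14: ')' -> close internal node _2 (now at depth 2)
  pos 21: ')' -> close internal node _1 (now at depth 1)
  pos 23: '(' -> open internal node _4 (depth 2)
  pos 27: ')' -> close internal node _4 (now at depth 1)
  pos 28: ')' -> close internal node _0 (now at depth 0)
Total internal nodes: 5
BFS adjacency from root:
  _0: _1 _4
  _1: _2 R Y T
  _4: F P
  _2: _3 J U D
  _3: L C

Answer: _0: _1 _4
_1: _2 R Y T
_4: F P
_2: _3 J U D
_3: L C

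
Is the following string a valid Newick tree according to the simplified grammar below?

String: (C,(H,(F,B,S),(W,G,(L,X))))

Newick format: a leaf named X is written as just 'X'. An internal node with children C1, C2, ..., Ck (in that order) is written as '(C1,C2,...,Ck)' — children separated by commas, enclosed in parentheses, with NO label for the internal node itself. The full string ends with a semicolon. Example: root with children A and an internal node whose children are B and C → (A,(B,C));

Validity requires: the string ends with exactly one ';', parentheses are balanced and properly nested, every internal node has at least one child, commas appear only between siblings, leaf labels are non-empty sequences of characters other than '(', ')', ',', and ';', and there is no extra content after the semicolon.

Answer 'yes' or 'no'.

Answer: no

Derivation:
Input: (C,(H,(F,B,S),(W,G,(L,X))))
Paren balance: 5 '(' vs 5 ')' OK
Ends with single ';': False
Full parse: FAILS (must end with ;)
Valid: False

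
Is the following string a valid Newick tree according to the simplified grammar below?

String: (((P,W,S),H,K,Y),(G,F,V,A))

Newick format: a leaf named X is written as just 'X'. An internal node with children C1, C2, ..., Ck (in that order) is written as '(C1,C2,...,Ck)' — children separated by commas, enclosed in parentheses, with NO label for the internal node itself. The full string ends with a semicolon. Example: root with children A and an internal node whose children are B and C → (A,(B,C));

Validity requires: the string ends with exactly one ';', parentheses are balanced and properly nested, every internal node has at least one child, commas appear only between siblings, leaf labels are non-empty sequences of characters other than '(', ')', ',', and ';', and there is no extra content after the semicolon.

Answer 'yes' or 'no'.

Answer: no

Derivation:
Input: (((P,W,S),H,K,Y),(G,F,V,A))
Paren balance: 4 '(' vs 4 ')' OK
Ends with single ';': False
Full parse: FAILS (must end with ;)
Valid: False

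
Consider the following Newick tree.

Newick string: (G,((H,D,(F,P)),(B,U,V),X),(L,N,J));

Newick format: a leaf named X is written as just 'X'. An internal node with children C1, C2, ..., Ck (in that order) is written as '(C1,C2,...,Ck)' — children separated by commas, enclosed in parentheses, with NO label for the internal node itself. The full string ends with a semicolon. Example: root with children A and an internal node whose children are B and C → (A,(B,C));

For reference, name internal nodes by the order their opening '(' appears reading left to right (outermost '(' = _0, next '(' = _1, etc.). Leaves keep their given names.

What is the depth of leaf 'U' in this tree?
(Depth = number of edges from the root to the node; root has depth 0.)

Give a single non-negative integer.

Answer: 3

Derivation:
Newick: (G,((H,D,(F,P)),(B,U,V),X),(L,N,J));
Naming internals by '(' encounter order: outermost '(' = _0, next = _1, ...
Query node: U
Path from root: _0 -> _1 -> _4 -> U
Depth of U: 3 (number of edges from root)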